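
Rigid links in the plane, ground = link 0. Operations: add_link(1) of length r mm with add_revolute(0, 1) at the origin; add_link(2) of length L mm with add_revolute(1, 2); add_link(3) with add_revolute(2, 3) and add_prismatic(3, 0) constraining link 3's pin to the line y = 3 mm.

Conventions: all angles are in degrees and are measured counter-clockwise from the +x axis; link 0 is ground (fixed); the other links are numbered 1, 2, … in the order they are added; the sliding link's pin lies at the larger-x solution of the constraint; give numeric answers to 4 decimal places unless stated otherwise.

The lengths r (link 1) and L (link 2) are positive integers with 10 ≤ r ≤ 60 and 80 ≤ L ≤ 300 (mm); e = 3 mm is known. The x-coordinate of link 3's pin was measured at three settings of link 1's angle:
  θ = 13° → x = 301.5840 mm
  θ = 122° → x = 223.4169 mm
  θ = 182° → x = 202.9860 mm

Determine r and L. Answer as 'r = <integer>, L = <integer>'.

constraint per measurement: (x − r cos θ)² + (r sin θ − e)² = L²
subtracting the θ₁ and θ₂ equations cancels the r² and L² terms:
r = (x₁² − x₂²) / (2[(x₁cos θ₁ + e sin θ₁) − (x₂cos θ₂ + e sin θ₂)]) = 50.0000 → r = 50
L² = (x₁ − r cos θ₁)² + (r sin θ₁ − e)² = 64008.9816 → L = 253.0000 → L = 253
check at θ₃=182°: x = 202.9860 (printed 202.9860) ✓

r = 50, L = 253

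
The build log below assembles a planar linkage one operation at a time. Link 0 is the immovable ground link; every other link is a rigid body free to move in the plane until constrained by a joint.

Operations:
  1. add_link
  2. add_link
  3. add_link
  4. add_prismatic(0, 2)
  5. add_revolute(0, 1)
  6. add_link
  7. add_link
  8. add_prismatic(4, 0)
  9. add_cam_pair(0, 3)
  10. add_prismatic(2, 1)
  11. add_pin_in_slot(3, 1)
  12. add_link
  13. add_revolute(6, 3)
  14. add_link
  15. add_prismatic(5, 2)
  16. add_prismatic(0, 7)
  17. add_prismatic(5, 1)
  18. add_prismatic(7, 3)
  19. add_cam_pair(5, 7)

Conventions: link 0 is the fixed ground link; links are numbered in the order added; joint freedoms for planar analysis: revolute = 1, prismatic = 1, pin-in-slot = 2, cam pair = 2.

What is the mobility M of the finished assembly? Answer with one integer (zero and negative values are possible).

L=1 J1=0 J2=0
add link → L=2 J1=0 J2=0
add link → L=3 J1=0 J2=0
add link → L=4 J1=0 J2=0
P@0,2 dof=1 J1 → L=4 J1=1 J2=0
R@0,1 dof=1 J1 → L=4 J1=2 J2=0
add link → L=5 J1=2 J2=0
add link → L=6 J1=2 J2=0
P@4,0 dof=1 J1 → L=6 J1=3 J2=0
C@0,3 dof=2 J2 → L=6 J1=3 J2=1
P@2,1 dof=1 J1 → L=6 J1=4 J2=1
PS@3,1 dof=2 J2 → L=6 J1=4 J2=2
add link → L=7 J1=4 J2=2
R@6,3 dof=1 J1 → L=7 J1=5 J2=2
add link → L=8 J1=5 J2=2
P@5,2 dof=1 J1 → L=8 J1=6 J2=2
P@0,7 dof=1 J1 → L=8 J1=7 J2=2
P@5,1 dof=1 J1 → L=8 J1=8 J2=2
P@7,3 dof=1 J1 → L=8 J1=9 J2=2
C@5,7 dof=2 J2 → L=8 J1=9 J2=3
M=3(L−1)−2J1−J2=3·7−2·9−3=0

M = 0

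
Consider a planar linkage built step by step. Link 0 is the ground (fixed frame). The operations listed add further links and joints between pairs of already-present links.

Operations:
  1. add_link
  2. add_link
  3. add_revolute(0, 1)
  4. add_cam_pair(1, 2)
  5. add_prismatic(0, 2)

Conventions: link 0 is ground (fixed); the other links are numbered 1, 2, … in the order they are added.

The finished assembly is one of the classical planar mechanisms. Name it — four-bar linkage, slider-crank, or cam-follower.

links: 3 (incl. ground); joints: 1 revolute, 1 prismatic, 1 higher (cam) pair, forming one closed loop
3 links, revolute + prismatic + higher pair in one loop → cam-follower

cam-follower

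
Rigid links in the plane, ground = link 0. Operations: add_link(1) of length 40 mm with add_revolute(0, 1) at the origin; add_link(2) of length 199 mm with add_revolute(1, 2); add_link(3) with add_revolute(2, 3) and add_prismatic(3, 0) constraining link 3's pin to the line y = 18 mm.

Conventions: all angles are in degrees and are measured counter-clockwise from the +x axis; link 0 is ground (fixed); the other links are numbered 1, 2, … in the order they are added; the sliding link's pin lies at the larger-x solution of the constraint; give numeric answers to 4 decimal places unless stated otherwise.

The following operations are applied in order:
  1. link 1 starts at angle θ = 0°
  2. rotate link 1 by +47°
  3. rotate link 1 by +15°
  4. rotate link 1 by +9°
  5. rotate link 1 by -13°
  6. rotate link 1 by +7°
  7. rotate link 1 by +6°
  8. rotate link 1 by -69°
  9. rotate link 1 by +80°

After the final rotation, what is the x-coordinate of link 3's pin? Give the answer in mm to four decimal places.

geometry: r = 40 mm, L = 199 mm, e = 18 mm; θ starts at 0°
rotate link 1 by +47°: θ ← 0° +47° = 47°
rotate link 1 by +15°: θ ← 47° +15° = 62°
rotate link 1 by +9°: θ ← 62° +9° = 71°
rotate link 1 by -13°: θ ← 71° -13° = 58°
rotate link 1 by +7°: θ ← 58° +7° = 65°
rotate link 1 by +6°: θ ← 65° +6° = 71°
rotate link 1 by -69°: θ ← 71° -69° = 2°
rotate link 1 by +80°: θ ← 2° +80° = 82°
crank pin P = (r cos θ, r sin θ) = (5.566924, 39.610723)
h = r sin θ − e = 39.610723 − 18 = 21.610723
x = r cos θ + √(L² − h²) = 5.566924 + 197.823094 = 203.390018

203.3900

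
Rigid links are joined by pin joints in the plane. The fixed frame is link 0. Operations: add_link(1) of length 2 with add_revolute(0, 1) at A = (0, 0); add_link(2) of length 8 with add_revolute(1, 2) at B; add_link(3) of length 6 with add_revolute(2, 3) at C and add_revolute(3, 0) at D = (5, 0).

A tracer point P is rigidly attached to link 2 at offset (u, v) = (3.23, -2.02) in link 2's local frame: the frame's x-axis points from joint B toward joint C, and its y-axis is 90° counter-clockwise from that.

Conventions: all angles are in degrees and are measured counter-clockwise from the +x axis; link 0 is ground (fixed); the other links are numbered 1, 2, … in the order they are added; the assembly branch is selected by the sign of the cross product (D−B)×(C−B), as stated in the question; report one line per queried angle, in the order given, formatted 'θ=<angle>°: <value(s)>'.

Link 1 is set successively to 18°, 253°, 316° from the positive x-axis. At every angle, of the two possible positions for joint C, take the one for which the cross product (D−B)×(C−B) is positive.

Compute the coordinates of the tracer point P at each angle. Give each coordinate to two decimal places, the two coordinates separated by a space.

A=(0,0), D=(5.00,0)
θ=18°: B = A + 2.00·(cos18°, sin18°) = (1.9021, 0.6180)
θ=18°: |BD| = 3.1589
θ=18°: circle(B,8.00) ∩ circle(D,6.00): a=6.0113, h=5.2786
θ=18°:   candidates: C₊=(8.8300,4.6185) cross=16.675; C₋=(6.7645,-5.7347) cross=-16.675
θ=18°:   branch + wants cross > 0 → take C=(8.8300,4.6185) (cross=16.675)
θ=18°: ex = (C−B)/|BC| = (0.8660,0.5001); ey = (-0.5001,0.8660)
θ=18°: P = B + 3.23·ex + -2.02·ey = (5.7094,0.4839)
θ=253°: B = A + 2.00·(cos253°, sin253°) = (-0.5847, -1.9126)
θ=253°: |BD| = 5.9032
θ=253°: circle(B,8.00) ∩ circle(D,6.00): a=5.3232, h=5.9719
θ=253°:   candidates: C₊=(2.5164,5.4619) cross=35.253; C₋=(6.3862,-5.8377) cross=-35.253
θ=253°:   branch + wants cross > 0 → take C=(2.5164,5.4619) (cross=35.253)
θ=253°: ex = (C−B)/|BC| = (0.3876,0.9218); ey = (-0.9218,0.3876)
θ=253°: P = B + 3.23·ex + -2.02·ey = (2.5294,0.2818)
θ=316°: B = A + 2.00·(cos316°, sin316°) = (1.4387, -1.3893)
θ=316°: |BD| = 3.8227
θ=316°: circle(B,8.00) ∩ circle(D,6.00): a=5.5737, h=5.7388
θ=316°:   candidates: C₊=(4.5455,5.9828) cross=21.938; C₋=(8.7169,-4.7100) cross=-21.938
θ=316°:   branch + wants cross > 0 → take C=(4.5455,5.9828) (cross=21.938)
θ=316°: ex = (C−B)/|BC| = (0.3884,0.9215); ey = (-0.9215,0.3884)
θ=316°: P = B + 3.23·ex + -2.02·ey = (4.5545,0.8027)

θ=18°: 5.71 0.48
θ=253°: 2.53 0.28
θ=316°: 4.55 0.80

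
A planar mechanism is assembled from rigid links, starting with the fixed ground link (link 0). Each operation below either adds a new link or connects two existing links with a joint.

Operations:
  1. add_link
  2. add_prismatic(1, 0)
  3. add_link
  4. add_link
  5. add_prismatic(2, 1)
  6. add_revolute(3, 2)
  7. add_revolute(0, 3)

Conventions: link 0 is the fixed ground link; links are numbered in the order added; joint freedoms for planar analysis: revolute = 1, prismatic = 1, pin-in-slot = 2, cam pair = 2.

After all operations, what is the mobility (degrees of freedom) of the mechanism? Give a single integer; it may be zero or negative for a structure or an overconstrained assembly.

(L,J1,J2)=(1,0,0); link0 fixed
link1: (2,0,0)
P 1-0 [J1]: (2,1,0)
link2: (3,1,0)
link3: (4,1,0)
P 2-1 [J1]: (4,2,0)
R 3-2 [J1]: (4,3,0)
R 0-3 [J1]: (4,4,0)
Grübler: 3·3 − 2·4 − 0 = 1

M = 1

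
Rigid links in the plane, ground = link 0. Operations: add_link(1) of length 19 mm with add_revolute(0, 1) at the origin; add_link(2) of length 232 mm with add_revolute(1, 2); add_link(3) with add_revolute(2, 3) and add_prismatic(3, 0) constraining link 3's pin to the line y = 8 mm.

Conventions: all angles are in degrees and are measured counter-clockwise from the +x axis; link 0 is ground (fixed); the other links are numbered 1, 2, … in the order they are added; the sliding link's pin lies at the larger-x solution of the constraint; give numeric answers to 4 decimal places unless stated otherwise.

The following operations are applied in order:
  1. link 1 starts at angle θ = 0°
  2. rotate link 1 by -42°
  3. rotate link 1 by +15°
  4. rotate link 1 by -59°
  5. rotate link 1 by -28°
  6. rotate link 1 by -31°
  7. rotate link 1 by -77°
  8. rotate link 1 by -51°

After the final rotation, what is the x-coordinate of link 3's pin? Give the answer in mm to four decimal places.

geometry: r = 19 mm, L = 232 mm, e = 8 mm; θ starts at 0°
rotate link 1 by -42°: θ ← 0° -42° = -42°
rotate link 1 by +15°: θ ← -42° +15° = -27°
rotate link 1 by -59°: θ ← -27° -59° = -86°
rotate link 1 by -28°: θ ← -86° -28° = -114°
rotate link 1 by -31°: θ ← -114° -31° = -145°
rotate link 1 by -77°: θ ← -145° -77° = -222°
rotate link 1 by -51°: θ ← -222° -51° = -273°
crank pin P = (r cos θ, r sin θ) = (0.994383, 18.973961)
h = r sin θ − e = 18.973961 − 8 = 10.973961
x = r cos θ + √(L² − h²) = 0.994383 + 231.740312 = 232.734695

232.7347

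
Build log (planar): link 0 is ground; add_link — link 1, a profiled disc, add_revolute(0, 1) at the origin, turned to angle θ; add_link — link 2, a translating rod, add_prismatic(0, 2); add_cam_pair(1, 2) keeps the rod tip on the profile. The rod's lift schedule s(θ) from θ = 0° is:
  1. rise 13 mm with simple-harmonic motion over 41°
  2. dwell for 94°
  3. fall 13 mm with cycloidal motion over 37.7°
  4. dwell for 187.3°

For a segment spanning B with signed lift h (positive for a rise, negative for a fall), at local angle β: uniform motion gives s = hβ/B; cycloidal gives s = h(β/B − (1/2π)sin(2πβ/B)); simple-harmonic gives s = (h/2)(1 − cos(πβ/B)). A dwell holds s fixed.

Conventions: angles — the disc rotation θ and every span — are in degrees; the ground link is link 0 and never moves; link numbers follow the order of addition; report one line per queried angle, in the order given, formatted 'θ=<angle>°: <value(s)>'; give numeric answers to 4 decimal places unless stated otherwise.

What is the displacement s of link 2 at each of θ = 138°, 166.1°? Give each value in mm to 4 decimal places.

seg 1 [0°–41°] simple-harmonic, h=13: full span → s += 13 → s = 13.0000
seg 2 [41°–135°] dwell: s stays 13.0000
seg 3 [135°–172.7°] cycloidal, h=-13: θ=138° here. β=3, B=37.7. -13·(0.0796 − sin(2π·0.0796)/(2π)) = -0.0426 → s = 12.9574
seg 3 [135°–172.7°] cycloidal, h=-13: θ=166.1° here. β=31.1, B=37.7. -13·(0.8249 − sin(2π·0.8249)/(2π)) = -12.5680 → s = 0.4320

θ=138°: 12.9574
θ=166.1°: 0.4320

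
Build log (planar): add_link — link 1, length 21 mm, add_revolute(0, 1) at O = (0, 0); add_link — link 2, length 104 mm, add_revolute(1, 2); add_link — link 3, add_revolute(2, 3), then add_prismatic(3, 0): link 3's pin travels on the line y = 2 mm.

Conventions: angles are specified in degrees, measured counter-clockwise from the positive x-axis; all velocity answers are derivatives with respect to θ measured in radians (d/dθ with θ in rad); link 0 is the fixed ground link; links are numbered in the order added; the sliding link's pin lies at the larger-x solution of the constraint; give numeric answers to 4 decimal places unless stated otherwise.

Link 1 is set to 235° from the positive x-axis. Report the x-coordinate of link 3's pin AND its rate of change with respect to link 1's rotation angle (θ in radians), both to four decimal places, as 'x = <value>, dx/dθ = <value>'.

geometry: r = 21 mm, L = 104 mm, e = 2 mm
crank pin P = (r cos θ, r sin θ) = (-12.045105, -17.202193)
h = r sin θ − e = -17.202193 − 2 = -19.202193
x = r cos θ + √(L² − h²) = -12.045105 + 102.211916 = 90.166811
dx/dθ = −r sin θ − h·r cos θ/√(L² − h²) (θ in radians; h = -19.202193) = 14.939321

x = 90.1668, dx/dθ = 14.9393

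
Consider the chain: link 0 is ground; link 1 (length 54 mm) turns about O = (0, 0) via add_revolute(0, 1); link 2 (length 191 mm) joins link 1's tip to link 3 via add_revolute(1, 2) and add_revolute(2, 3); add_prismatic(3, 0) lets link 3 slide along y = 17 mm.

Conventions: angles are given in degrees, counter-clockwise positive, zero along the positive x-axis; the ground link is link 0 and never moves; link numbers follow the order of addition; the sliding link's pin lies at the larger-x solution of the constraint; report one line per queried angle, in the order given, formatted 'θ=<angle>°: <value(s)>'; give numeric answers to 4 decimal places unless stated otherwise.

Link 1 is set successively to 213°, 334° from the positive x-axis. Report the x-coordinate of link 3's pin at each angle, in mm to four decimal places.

geometry: r = 54 mm, L = 191 mm, e = 17 mm
θ=213°: crank pin P = (r cos θ, r sin θ) = (-45.288211, -29.410508)
θ=213°: h = r sin θ − e = -29.410508 − 17 = -46.410508
θ=213°: x = r cos θ + √(L² − h²) = -45.288211 + 185.275645 = 139.987435
θ=334°: crank pin P = (r cos θ, r sin θ) = (48.534879, -23.672042)
θ=334°: h = r sin θ − e = -23.672042 − 17 = -40.672042
θ=334°: x = r cos θ + √(L² − h²) = 48.534879 + 186.619359 = 235.154237

θ=213°: 139.9874
θ=334°: 235.1542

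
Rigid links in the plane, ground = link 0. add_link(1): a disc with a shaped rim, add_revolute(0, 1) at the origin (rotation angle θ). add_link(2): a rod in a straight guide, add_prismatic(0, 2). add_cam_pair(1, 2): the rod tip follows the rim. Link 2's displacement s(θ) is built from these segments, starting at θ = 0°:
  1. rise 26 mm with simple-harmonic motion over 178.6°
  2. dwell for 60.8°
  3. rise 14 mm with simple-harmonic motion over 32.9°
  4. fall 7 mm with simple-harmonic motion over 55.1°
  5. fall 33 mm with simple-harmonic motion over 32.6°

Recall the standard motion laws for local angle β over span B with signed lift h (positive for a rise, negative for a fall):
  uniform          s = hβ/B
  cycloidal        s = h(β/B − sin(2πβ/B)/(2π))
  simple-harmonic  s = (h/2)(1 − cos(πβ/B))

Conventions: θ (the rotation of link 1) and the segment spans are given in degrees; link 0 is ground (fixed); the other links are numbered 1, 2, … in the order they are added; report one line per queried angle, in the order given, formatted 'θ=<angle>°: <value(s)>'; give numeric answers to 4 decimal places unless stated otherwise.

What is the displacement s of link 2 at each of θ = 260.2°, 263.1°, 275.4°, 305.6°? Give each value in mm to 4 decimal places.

segment 1 (0° to 178.6°, simple-harmonic, h = 26) is passed completely: s = 0.0000 + (26) = 26.0000
segment 2 (178.6° to 239.4°, dwell): s unchanged at 26.0000
θ = 260.2° falls in segment 3 (239.4° to 272.3°, simple-harmonic, h = 14): β = 260.2 − 239.4 = 20.8°, B = 32.9°; Δs = 14/2·(1 − cos(π·0.6322)) = 9.8247; s = 26.0000 + 9.8247 = 35.8247
θ = 263.1° falls in segment 3 (239.4° to 272.3°, simple-harmonic, h = 14): β = 263.1 − 239.4 = 23.7°, B = 32.9°; Δs = 14/2·(1 − cos(π·0.7204)) = 11.4681; s = 26.0000 + 11.4681 = 37.4681
segment 3 (239.4° to 272.3°, simple-harmonic, h = 14) is passed completely: s = 26.0000 + (14) = 40.0000
θ = 275.4° falls in segment 4 (272.3° to 327.4°, simple-harmonic, h = -7): β = 275.4 − 272.3 = 3.1°, B = 55.1°; Δs = -7/2·(1 − cos(π·0.0563)) = -0.0545; s = 40.0000 − 0.0545 = 39.9455
θ = 305.6° falls in segment 4 (272.3° to 327.4°, simple-harmonic, h = -7): β = 305.6 − 272.3 = 33.3°, B = 55.1°; Δs = -7/2·(1 − cos(π·0.6044)) = -4.6270; s = 40.0000 − 4.6270 = 35.3730

θ=260.2°: 35.8247
θ=263.1°: 37.4681
θ=275.4°: 39.9455
θ=305.6°: 35.3730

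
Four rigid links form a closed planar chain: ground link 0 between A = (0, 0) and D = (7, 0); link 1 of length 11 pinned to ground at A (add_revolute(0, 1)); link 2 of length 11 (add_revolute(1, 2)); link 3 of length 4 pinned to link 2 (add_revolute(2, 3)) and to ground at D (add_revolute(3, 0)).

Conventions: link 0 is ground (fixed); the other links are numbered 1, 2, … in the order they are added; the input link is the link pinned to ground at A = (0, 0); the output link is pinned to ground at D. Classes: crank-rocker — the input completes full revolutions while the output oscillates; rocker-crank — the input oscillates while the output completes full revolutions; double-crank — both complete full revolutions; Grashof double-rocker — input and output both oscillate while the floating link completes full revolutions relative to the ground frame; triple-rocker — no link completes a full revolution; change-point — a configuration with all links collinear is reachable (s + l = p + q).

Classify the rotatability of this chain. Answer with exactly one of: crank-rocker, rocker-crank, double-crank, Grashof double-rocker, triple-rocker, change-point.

lengths: ground=7, input=11, coupler=11, output=4
sorted: s=4 (shortest), l=11 (longest), p+q=18
s + l = 15 vs p + q = 18
s + l < p + q (Grashof) with shortest = output link → rocker-crank

rocker-crank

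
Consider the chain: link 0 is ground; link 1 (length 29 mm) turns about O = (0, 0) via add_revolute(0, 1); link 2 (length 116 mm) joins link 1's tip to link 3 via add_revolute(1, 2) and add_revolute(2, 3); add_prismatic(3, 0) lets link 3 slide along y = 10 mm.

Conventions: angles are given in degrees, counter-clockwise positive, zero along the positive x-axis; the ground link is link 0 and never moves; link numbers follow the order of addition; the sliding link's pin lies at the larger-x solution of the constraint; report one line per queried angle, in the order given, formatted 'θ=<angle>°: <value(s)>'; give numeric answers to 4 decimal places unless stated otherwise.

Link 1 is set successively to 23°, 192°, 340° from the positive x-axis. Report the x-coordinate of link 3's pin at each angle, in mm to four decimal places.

geometry: r = 29 mm, L = 116 mm, e = 10 mm
θ=23°: crank pin P = (r cos θ, r sin θ) = (26.694641, 11.331203)
θ=23°: h = r sin θ − e = 11.331203 − 10 = 1.331203
θ=23°: x = r cos θ + √(L² − h²) = 26.694641 + 115.992361 = 142.687002
θ=192°: crank pin P = (r cos θ, r sin θ) = (-28.366280, -6.029439)
θ=192°: h = r sin θ − e = -6.029439 − 10 = -16.029439
θ=192°: x = r cos θ + √(L² − h²) = -28.366280 + 114.887149 = 86.520869
θ=340°: crank pin P = (r cos θ, r sin θ) = (27.251086, -9.918584)
θ=340°: h = r sin θ − e = -9.918584 − 10 = -19.918584
θ=340°: x = r cos θ + √(L² − h²) = 27.251086 + 114.277076 = 141.528162

θ=23°: 142.6870
θ=192°: 86.5209
θ=340°: 141.5282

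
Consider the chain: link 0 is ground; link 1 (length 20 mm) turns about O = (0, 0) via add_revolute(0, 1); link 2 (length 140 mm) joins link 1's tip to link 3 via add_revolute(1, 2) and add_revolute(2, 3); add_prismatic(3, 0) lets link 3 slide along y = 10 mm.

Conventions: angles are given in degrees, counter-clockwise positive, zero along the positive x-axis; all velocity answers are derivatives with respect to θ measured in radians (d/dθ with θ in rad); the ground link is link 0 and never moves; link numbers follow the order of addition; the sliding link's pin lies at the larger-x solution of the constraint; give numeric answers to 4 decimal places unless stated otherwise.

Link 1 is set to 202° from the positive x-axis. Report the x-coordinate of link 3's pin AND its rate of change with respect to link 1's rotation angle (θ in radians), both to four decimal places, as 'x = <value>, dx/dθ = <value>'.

geometry: r = 20 mm, L = 140 mm, e = 10 mm
crank pin P = (r cos θ, r sin θ) = (-18.543677, -7.492132)
h = r sin θ − e = -7.492132 − 10 = -17.492132
x = r cos θ + √(L² − h²) = -18.543677 + 138.902935 = 120.359258
dx/dθ = −r sin θ − h·r cos θ/√(L² − h²) (θ in radians; h = -17.492132) = 5.156915

x = 120.3593, dx/dθ = 5.1569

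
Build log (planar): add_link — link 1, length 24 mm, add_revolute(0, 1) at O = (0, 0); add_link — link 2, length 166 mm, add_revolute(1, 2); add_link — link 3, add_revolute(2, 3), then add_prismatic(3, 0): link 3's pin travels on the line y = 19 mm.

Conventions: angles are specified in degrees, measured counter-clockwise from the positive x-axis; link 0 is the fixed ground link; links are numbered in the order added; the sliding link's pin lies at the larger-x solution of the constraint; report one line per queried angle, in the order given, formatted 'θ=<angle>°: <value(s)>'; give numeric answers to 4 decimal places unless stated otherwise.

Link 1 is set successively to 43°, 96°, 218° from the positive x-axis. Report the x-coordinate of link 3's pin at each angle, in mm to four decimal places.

geometry: r = 24 mm, L = 166 mm, e = 19 mm
θ=43°: crank pin P = (r cos θ, r sin θ) = (17.552489, 16.367961)
θ=43°: h = r sin θ − e = 16.367961 − 19 = -2.632039
θ=43°: x = r cos θ + √(L² − h²) = 17.552489 + 165.979132 = 183.531621
θ=96°: crank pin P = (r cos θ, r sin θ) = (-2.508683, 23.868525)
θ=96°: h = r sin θ − e = 23.868525 − 19 = 4.868525
θ=96°: x = r cos θ + √(L² − h²) = -2.508683 + 165.928591 = 163.419908
θ=218°: crank pin P = (r cos θ, r sin θ) = (-18.912258, -14.775875)
θ=218°: h = r sin θ − e = -14.775875 − 19 = -33.775875
θ=218°: x = r cos θ + √(L² − h²) = -18.912258 + 162.527506 = 143.615248

θ=43°: 183.5316
θ=96°: 163.4199
θ=218°: 143.6152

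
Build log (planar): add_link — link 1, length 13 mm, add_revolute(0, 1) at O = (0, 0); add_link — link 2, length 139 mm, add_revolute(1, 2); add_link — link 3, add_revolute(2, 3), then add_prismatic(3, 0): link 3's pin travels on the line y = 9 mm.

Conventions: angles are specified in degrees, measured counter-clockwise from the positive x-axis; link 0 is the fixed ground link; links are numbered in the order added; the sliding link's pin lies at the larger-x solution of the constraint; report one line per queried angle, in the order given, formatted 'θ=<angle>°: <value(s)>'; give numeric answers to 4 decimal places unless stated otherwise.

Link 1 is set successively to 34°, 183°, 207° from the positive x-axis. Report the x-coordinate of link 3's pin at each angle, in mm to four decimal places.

geometry: r = 13 mm, L = 139 mm, e = 9 mm
θ=34°: crank pin P = (r cos θ, r sin θ) = (10.777488, 7.269508)
θ=34°: h = r sin θ − e = 7.269508 − 9 = -1.730492
θ=34°: x = r cos θ + √(L² − h²) = 10.777488 + 138.989228 = 149.766716
θ=183°: crank pin P = (r cos θ, r sin θ) = (-12.982184, -0.680367)
θ=183°: h = r sin θ − e = -0.680367 − 9 = -9.680367
θ=183°: x = r cos θ + √(L² − h²) = -12.982184 + 138.662506 = 125.680322
θ=207°: crank pin P = (r cos θ, r sin θ) = (-11.583085, -5.901876)
θ=207°: h = r sin θ − e = -5.901876 − 9 = -14.901876
θ=207°: x = r cos θ + √(L² − h²) = -11.583085 + 138.198893 = 126.615808

θ=34°: 149.7667
θ=183°: 125.6803
θ=207°: 126.6158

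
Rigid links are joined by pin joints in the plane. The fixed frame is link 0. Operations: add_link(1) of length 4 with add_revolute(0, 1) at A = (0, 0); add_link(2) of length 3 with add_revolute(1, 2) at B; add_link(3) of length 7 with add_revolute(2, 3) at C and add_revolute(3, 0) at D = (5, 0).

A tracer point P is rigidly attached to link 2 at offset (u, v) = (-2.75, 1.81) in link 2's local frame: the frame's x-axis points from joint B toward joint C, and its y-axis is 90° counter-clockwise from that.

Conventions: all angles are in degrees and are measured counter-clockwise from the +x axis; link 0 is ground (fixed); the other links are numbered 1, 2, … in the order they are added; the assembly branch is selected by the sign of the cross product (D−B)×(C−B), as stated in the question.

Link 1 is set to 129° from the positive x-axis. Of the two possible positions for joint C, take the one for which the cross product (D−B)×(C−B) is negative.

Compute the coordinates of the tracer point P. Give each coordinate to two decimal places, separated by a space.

A=(0,0), D=(5.00,0)
B = A + 4.00·(cos129°, sin129°) = (-2.5173, 3.1086)
|BD| = 8.1347
circle(B,3.00) ∩ circle(D,7.00): a=1.6087, h=2.5322
  candidates: C₊=(-0.0630,4.8338) cross=20.599; C₋=(-1.9983,0.1538) cross=-20.599
  branch - wants cross < 0 → take C=(-1.9983,0.1538) (cross=-20.599)
ex = (C−B)/|BC| = (0.1730,-0.9849); ey = (0.9849,0.1730)
P = B + -2.75·ex + 1.81·ey = (-1.2103,6.1302)

-1.21 6.13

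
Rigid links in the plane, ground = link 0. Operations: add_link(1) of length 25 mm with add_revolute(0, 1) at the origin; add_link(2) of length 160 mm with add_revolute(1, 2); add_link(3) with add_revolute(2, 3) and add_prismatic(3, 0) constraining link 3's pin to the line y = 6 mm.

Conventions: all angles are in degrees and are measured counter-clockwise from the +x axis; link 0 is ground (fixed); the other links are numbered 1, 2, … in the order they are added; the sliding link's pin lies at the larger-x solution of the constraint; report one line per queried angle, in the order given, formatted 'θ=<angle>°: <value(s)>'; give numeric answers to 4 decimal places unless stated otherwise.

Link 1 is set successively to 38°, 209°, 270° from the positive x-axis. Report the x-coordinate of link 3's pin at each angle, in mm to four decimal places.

geometry: r = 25 mm, L = 160 mm, e = 6 mm
θ=38°: crank pin P = (r cos θ, r sin θ) = (19.700269, 15.391537)
θ=38°: h = r sin θ − e = 15.391537 − 6 = 9.391537
θ=38°: x = r cos θ + √(L² − h²) = 19.700269 + 159.724134 = 179.424403
θ=209°: crank pin P = (r cos θ, r sin θ) = (-21.865493, -12.120241)
θ=209°: h = r sin θ − e = -12.120241 − 6 = -18.120241
θ=209°: x = r cos θ + √(L² − h²) = -21.865493 + 158.970616 = 137.105124
θ=270°: crank pin P = (r cos θ, r sin θ) = (-0.000000, -25.000000)
θ=270°: h = r sin θ − e = -25.000000 − 6 = -31.000000
θ=270°: x = r cos θ + √(L² − h²) = -0.000000 + 156.968150 = 156.968150

θ=38°: 179.4244
θ=209°: 137.1051
θ=270°: 156.9681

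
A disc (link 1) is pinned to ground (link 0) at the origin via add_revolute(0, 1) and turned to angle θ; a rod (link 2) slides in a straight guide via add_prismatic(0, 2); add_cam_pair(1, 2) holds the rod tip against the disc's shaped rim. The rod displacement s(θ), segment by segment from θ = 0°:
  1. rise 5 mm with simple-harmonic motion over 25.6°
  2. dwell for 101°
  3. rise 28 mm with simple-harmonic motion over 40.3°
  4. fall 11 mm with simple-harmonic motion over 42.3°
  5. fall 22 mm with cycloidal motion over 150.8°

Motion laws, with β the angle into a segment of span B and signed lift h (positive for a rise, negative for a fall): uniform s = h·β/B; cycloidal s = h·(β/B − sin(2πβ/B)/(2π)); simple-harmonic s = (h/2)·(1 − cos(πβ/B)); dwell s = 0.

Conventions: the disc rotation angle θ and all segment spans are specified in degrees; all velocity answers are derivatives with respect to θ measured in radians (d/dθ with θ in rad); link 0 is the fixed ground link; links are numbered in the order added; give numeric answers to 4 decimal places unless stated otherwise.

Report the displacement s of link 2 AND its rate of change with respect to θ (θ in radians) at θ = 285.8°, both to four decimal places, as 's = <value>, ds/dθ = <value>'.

segment 1 (0° to 25.6°, simple-harmonic, h = 5) is passed completely: s = 0.0000 + (5) = 5.0000
segment 2 (25.6° to 126.6°, dwell): s unchanged at 5.0000
segment 3 (126.6° to 166.9°, simple-harmonic, h = 28) is passed completely: s = 5.0000 + (28) = 33.0000
segment 4 (166.9° to 209.2°, simple-harmonic, h = -11) is passed completely: s = 33.0000 + (-11) = 22.0000
θ = 285.8° falls in segment 5 (209.2° to 360°, cycloidal, h = -22): β = 285.8 − 209.2 = 76.6°, B = 150.8°; Δs = -22·(0.5080 − sin(2π·0.5080)/(2π)) = -11.3501; s = 22.0000 − 11.3501 = 10.6499
velocity in seg [209.2°–360°] (cycloidal), θ in radians: β = 76.6° = 1.3369 rad, B = 150.8° = 2.6320 rad; ds/dθ = (h/B)(1 − cos(2πβ/B)) = ((-22)/2.6320)(1 − cos(2π·0.5080)) = -16.707156 mm/rad

s = 10.6499, ds/dθ = -16.7072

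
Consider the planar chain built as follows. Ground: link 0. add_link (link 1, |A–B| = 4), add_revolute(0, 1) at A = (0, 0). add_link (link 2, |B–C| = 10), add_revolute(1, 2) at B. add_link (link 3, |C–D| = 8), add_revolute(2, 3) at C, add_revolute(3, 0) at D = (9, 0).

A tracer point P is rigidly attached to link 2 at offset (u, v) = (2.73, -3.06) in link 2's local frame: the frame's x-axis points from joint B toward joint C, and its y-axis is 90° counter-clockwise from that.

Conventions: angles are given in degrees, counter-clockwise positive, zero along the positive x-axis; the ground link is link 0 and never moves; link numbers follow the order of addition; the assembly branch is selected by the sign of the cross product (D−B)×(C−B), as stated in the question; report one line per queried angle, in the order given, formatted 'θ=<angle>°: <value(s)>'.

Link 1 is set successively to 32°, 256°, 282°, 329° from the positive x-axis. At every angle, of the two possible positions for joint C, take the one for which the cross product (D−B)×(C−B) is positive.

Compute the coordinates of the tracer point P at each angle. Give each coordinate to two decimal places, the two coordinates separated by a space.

A=(0,0), D=(9.00,0)
θ=32°: B = A + 4.00·(cos32°, sin32°) = (3.3922, 2.1197)
θ=32°: |BD| = 5.9950
θ=32°: circle(B,10.00) ∩ circle(D,8.00): a=6.0000, h=8.0000
θ=32°:   candidates: C₊=(11.8332,7.4815) cross=47.960; C₋=(6.1761,-7.4850) cross=-47.960
θ=32°:   branch + wants cross > 0 → take C=(11.8332,7.4815) (cross=47.960)
θ=32°: ex = (C−B)/|BC| = (0.8441,0.5362); ey = (-0.5362,0.8441)
θ=32°: P = B + 2.73·ex + -3.06·ey = (7.3373,1.0005)
θ=256°: B = A + 4.00·(cos256°, sin256°) = (-0.9677, -3.8812)
θ=256°: |BD| = 10.6967
θ=256°: circle(B,10.00) ∩ circle(D,8.00): a=7.0311, h=7.1108
θ=256°:   candidates: C₊=(3.0042,5.2962) cross=76.062; C₋=(8.1643,-7.9562) cross=-76.062
θ=256°:   branch + wants cross > 0 → take C=(3.0042,5.2962) (cross=76.062)
θ=256°: ex = (C−B)/|BC| = (0.3972,0.9177); ey = (-0.9177,0.3972)
θ=256°: P = B + 2.73·ex + -3.06·ey = (2.9249,-2.5911)
θ=282°: B = A + 4.00·(cos282°, sin282°) = (0.8316, -3.9126)
θ=282°: |BD| = 9.0571
θ=282°: circle(B,10.00) ∩ circle(D,8.00): a=6.5159, h=7.5857
θ=282°:   candidates: C₊=(3.4312,5.7436) cross=68.704; C₋=(9.9852,-7.9391) cross=-68.704
θ=282°:   branch + wants cross > 0 → take C=(3.4312,5.7436) (cross=68.704)
θ=282°: ex = (C−B)/|BC| = (0.2600,0.9656); ey = (-0.9656,0.2600)
θ=282°: P = B + 2.73·ex + -3.06·ey = (4.4961,-2.0719)
θ=329°: B = A + 4.00·(cos329°, sin329°) = (3.4287, -2.0602)
θ=329°: |BD| = 5.9400
θ=329°: circle(B,10.00) ∩ circle(D,8.00): a=6.0003, h=7.9998
θ=329°:   candidates: C₊=(6.2820,7.5241) cross=47.519; C₋=(11.8311,-7.4823) cross=-47.519
θ=329°:   branch + wants cross > 0 → take C=(6.2820,7.5241) (cross=47.519)
θ=329°: ex = (C−B)/|BC| = (0.2853,0.9584); ey = (-0.9584,0.2853)
θ=329°: P = B + 2.73·ex + -3.06·ey = (7.1404,-0.3168)

θ=32°: 7.34 1.00
θ=256°: 2.92 -2.59
θ=282°: 4.50 -2.07
θ=329°: 7.14 -0.32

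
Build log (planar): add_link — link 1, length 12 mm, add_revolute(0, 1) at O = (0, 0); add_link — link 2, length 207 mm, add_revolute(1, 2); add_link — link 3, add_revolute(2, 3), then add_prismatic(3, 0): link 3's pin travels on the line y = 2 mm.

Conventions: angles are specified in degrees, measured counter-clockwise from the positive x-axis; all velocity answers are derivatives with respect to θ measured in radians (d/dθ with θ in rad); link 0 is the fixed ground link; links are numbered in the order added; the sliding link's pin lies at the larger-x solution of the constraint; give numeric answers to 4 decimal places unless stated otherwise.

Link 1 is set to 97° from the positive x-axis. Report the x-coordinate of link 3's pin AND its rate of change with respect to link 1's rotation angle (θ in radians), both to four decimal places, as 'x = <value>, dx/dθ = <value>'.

geometry: r = 12 mm, L = 207 mm, e = 2 mm
crank pin P = (r cos θ, r sin θ) = (-1.462432, 11.910554)
h = r sin θ − e = 11.910554 − 2 = 9.910554
x = r cos θ + √(L² − h²) = -1.462432 + 206.762620 = 205.300188
dx/dθ = −r sin θ − h·r cos θ/√(L² − h²) (θ in radians; h = 9.910554) = -11.840456

x = 205.3002, dx/dθ = -11.8405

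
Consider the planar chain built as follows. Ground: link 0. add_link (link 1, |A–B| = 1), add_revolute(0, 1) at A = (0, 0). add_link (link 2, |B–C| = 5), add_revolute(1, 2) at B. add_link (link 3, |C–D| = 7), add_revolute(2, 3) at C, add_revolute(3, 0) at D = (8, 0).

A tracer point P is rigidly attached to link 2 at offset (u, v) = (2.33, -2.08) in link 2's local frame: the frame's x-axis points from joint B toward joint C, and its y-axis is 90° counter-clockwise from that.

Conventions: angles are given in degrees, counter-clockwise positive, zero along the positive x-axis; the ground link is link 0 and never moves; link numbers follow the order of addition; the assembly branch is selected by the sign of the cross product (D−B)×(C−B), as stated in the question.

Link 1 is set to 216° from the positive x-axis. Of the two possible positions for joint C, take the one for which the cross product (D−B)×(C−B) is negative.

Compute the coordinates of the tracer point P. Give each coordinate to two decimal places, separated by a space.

A=(0,0), D=(8.00,0)
B = A + 1.00·(cos216°, sin216°) = (-0.8090, -0.5878)
|BD| = 8.8286
circle(B,5.00) ∩ circle(D,7.00): a=3.0551, h=3.9581
  candidates: C₊=(1.9758,3.5649) cross=34.944; C₋=(2.5028,-4.3337) cross=-34.944
  branch - wants cross < 0 → take C=(2.5028,-4.3337) (cross=-34.944)
ex = (C−B)/|BC| = (0.6624,-0.7492); ey = (0.7492,0.6624)
P = B + 2.33·ex + -2.08·ey = (-0.8240,-3.7111)

-0.82 -3.71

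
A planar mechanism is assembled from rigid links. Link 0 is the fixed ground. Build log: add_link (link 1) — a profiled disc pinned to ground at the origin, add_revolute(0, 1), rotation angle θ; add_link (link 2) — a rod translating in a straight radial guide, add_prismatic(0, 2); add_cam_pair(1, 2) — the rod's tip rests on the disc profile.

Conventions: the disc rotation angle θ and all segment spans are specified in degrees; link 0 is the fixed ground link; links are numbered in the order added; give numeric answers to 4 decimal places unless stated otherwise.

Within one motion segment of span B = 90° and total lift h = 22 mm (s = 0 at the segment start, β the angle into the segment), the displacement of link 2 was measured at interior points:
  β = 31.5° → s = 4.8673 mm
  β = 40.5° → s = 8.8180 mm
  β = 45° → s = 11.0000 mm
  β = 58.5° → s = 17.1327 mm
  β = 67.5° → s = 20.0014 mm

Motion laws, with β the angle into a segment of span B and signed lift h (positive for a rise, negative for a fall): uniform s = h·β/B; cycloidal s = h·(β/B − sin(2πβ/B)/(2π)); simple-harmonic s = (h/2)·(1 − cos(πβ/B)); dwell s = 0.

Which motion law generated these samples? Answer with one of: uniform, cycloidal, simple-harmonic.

candidates at β/B = r: uniform s = h·r (linear in β); cycloidal s = h·(r − sin(2πr)/(2π)); simple-harmonic s = (h/2)(1 − cos(πr))
β=31.5°: printed 4.8673 | uniform 7.7000, cycloidal 4.8673, simple-harmonic 6.0061
β=40.5°: printed 8.8180 | uniform 9.9000, cycloidal 8.8180, simple-harmonic 9.2792
β=45°: printed 11.0000 | uniform 11.0000, cycloidal 11.0000, simple-harmonic 11.0000
β=58.5°: printed 17.1327 | uniform 14.3000, cycloidal 17.1327, simple-harmonic 15.9939
β=67.5°: printed 20.0014 | uniform 16.5000, cycloidal 20.0014, simple-harmonic 18.7782
only one law matches every sample → cycloidal

cycloidal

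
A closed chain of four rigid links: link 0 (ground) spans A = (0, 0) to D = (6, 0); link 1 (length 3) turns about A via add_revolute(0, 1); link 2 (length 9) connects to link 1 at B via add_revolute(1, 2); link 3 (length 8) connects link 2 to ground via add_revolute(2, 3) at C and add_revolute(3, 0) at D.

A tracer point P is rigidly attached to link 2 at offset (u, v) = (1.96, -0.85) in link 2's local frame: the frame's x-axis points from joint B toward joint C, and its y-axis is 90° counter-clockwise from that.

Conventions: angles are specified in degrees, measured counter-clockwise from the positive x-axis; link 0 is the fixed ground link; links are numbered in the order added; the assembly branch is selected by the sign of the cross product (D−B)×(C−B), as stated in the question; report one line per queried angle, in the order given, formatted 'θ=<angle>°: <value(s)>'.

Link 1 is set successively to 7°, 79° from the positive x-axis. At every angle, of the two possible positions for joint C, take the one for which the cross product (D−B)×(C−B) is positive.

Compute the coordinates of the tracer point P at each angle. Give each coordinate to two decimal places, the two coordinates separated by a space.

A=(0,0), D=(6.00,0)
θ=7°: B = A + 3.00·(cos7°, sin7°) = (2.9776, 0.3656)
θ=7°: |BD| = 3.0444
θ=7°: circle(B,9.00) ∩ circle(D,8.00): a=4.3142, h=7.8986
θ=7°:   candidates: C₊=(8.2092,7.6889) cross=24.046; C₋=(6.3121,-7.9939) cross=-24.046
θ=7°:   branch + wants cross > 0 → take C=(8.2092,7.6889) (cross=24.046)
θ=7°: ex = (C−B)/|BC| = (0.5813,0.8137); ey = (-0.8137,0.5813)
θ=7°: P = B + 1.96·ex + -0.85·ey = (4.8086,1.4664)
θ=79°: B = A + 3.00·(cos79°, sin79°) = (0.5724, 2.9449)
θ=79°: |BD| = 6.1750
θ=79°: circle(B,9.00) ∩ circle(D,8.00): a=4.4640, h=7.8149
θ=79°:   candidates: C₊=(8.2230,7.6849) cross=48.257; C₋=(0.7692,-6.0530) cross=-48.257
θ=79°:   branch + wants cross > 0 → take C=(8.2230,7.6849) (cross=48.257)
θ=79°: ex = (C−B)/|BC| = (0.8501,0.5267); ey = (-0.5267,0.8501)
θ=79°: P = B + 1.96·ex + -0.85·ey = (2.6862,3.2546)

θ=7°: 4.81 1.47
θ=79°: 2.69 3.25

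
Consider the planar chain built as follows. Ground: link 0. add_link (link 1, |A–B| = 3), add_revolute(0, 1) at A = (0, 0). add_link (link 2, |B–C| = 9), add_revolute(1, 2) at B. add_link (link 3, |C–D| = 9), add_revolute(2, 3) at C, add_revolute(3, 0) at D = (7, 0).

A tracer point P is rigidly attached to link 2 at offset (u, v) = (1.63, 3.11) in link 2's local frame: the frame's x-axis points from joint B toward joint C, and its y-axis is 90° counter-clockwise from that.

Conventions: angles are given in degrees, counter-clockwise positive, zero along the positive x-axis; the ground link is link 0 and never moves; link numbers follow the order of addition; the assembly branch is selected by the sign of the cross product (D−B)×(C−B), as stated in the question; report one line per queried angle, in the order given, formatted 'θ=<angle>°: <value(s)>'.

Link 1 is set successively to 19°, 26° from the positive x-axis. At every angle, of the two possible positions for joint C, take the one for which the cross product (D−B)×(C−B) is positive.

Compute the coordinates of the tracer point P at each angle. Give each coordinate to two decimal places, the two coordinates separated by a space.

A=(0,0), D=(7.00,0)
θ=19°: B = A + 3.00·(cos19°, sin19°) = (2.8366, 0.9767)
θ=19°: |BD| = 4.2765
θ=19°: circle(B,9.00) ∩ circle(D,9.00): a=2.1382, h=8.7423
θ=19°:   candidates: C₊=(6.9149,8.9996) cross=37.386; C₋=(2.9216,-8.0229) cross=-37.386
θ=19°:   branch + wants cross > 0 → take C=(6.9149,8.9996) (cross=37.386)
θ=19°: ex = (C−B)/|BC| = (0.4532,0.8914); ey = (-0.8914,0.4532)
θ=19°: P = B + 1.63·ex + 3.11·ey = (0.8028,3.8390)
θ=26°: B = A + 3.00·(cos26°, sin26°) = (2.6964, 1.3151)
θ=26°: |BD| = 4.5001
θ=26°: circle(B,9.00) ∩ circle(D,9.00): a=2.2500, h=8.7142
θ=26°:   candidates: C₊=(7.3949,8.9913) cross=39.215; C₋=(2.3015,-7.6762) cross=-39.215
θ=26°:   branch + wants cross > 0 → take C=(7.3949,8.9913) (cross=39.215)
θ=26°: ex = (C−B)/|BC| = (0.5221,0.8529); ey = (-0.8529,0.5221)
θ=26°: P = B + 1.63·ex + 3.11·ey = (0.8948,4.3289)

θ=19°: 0.80 3.84
θ=26°: 0.89 4.33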